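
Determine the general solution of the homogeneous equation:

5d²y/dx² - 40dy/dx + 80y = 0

Characteristic equation: 5r² - 40r + 80 = 0
Divide by 5: r² - 8r + 16 = 0
Factored: (r - 4)² = 0
Repeated root: r = 4
General solution: y = (C₁ + C₂x)e^(4x)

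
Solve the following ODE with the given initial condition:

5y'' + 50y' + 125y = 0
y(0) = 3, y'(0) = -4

General solution: y = (C₁ + C₂x)e^(-5x)
Repeated root r = -5
Applying ICs: C₁ = 3, C₂ = 11
Particular solution: y = (3 + 11x)e^(-5x)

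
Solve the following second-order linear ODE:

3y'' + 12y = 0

Characteristic equation: 3r² + 12 = 0
Divide by 3: r² + 4 = 0
Roots: r = ±2i (complex conjugates)
General solution: y = C₁cos(2x) + C₂sin(2x)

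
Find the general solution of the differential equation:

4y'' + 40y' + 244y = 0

Characteristic equation: 4r² + 40r + 244 = 0
Divide by 4: r² + 10r + 61 = 0
Roots: r = -5 ± 6i (complex conjugates)
General solution: y = e^(-5x)(C₁cos(6x) + C₂sin(6x))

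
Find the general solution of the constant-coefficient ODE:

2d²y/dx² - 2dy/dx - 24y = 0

Characteristic equation: 2r² - 2r - 24 = 0
Divide by 2: r² - r - 12 = 0
Roots: r = 4, -3 (distinct real)
General solution: y = C₁e^(4x) + C₂e^(-3x)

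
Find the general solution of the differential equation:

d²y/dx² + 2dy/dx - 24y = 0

Characteristic equation: r² + 2r - 24 = 0
Roots: r = 4, -6 (distinct real)
General solution: y = C₁e^(4x) + C₂e^(-6x)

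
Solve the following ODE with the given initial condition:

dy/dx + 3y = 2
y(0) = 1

General solution: y = 2/3 + Ce^(-3x)
Applying y(0) = 1: C = 1 - 2/3 = 1/3
Particular solution: y = 2/3 + (1/3)e^(-3x)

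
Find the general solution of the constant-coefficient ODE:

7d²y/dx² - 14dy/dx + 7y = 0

Characteristic equation: 7r² - 14r + 7 = 0
Divide by 7: r² - 2r + 1 = 0
Factored: (r - 1)² = 0
Repeated root: r = 1
General solution: y = (C₁ + C₂x)e^x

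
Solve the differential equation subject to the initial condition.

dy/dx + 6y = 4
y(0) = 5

General solution: y = 2/3 + Ce^(-6x)
Applying y(0) = 5: C = 5 - 2/3 = 13/3
Particular solution: y = 2/3 + (13/3)e^(-6x)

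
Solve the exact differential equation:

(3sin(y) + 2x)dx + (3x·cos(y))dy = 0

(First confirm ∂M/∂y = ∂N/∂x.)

Verify exactness: ∂M/∂y = ∂N/∂x ✓
Find F(x,y) such that ∂F/∂x = M, ∂F/∂y = N
Solution: 3x·sin(y) + x² = C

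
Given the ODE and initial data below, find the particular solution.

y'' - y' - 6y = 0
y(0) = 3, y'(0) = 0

General solution: y = C₁e^(3x) + C₂e^(-2x)
Applying ICs: C₁ = 6/5, C₂ = 9/5
Particular solution: y = (6/5)e^(3x) + (9/5)e^(-2x)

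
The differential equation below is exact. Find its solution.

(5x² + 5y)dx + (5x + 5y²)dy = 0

Verify exactness: ∂M/∂y = ∂N/∂x ✓
Find F(x,y) such that ∂F/∂x = M, ∂F/∂y = N
Solution: 5x³/3 + 5xy + 5y³/3 = C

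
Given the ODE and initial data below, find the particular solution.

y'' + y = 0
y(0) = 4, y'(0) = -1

General solution: y = C₁cos(x) + C₂sin(x)
Complex roots r = ±i
Applying ICs: C₁ = 4, C₂ = -1
Particular solution: y = 4cos(x) - sin(x)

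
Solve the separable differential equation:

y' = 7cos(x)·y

Separating variables and integrating:
ln|y| = 7sin(x) + C

General solution: y = Ce^(7sin(x))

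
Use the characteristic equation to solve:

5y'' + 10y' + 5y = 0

Characteristic equation: 5r² + 10r + 5 = 0
Divide by 5: r² + 2r + 1 = 0
Factored: (r + 1)² = 0
Repeated root: r = -1
General solution: y = (C₁ + C₂x)e^(-x)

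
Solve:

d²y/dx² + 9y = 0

Characteristic equation: r² + 9 = 0
Roots: r = ±3i (complex conjugates)
General solution: y = C₁cos(3x) + C₂sin(3x)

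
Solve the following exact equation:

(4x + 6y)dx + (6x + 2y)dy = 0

Verify exactness: ∂M/∂y = ∂N/∂x ✓
Find F(x,y) such that ∂F/∂x = M, ∂F/∂y = N
Solution: 2x² + 6xy + y² = C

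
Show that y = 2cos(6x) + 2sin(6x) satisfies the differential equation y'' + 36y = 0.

Verification:
y'' = -72cos(6x) - 72sin(6x)
y'' + 36y = 0 ✓

Yes, it is a solution.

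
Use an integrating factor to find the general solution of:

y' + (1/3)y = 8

Using integrating factor method:

General solution: y = 24 + Ce^(-x/3)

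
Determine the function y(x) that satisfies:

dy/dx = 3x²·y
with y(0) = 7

General solution: y = Ce^(x³)
Applying IC y(0) = 7:
Particular solution: y = 7e^(x³)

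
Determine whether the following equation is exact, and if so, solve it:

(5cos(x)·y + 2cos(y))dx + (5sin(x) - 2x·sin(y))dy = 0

Verify exactness: ∂M/∂y = ∂N/∂x ✓
Find F(x,y) such that ∂F/∂x = M, ∂F/∂y = N
Solution: 5sin(x)·y + 2x·cos(y) = C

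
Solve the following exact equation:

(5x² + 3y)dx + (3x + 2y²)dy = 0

Verify exactness: ∂M/∂y = ∂N/∂x ✓
Find F(x,y) such that ∂F/∂x = M, ∂F/∂y = N
Solution: 5x³/3 + 3xy + 2y³/3 = C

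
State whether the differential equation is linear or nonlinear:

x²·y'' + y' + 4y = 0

Linear (y and its derivatives appear to the first power only, no products of y terms)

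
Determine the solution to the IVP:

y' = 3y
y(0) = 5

General solution: y = Ce^(3x)
Applying IC y(0) = 5:
Particular solution: y = 5e^(3x)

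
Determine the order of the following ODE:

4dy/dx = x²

The order is 1 (highest derivative is of order 1).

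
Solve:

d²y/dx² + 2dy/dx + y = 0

Characteristic equation: r² + 2r + 1 = 0
Factored: (r + 1)² = 0
Repeated root: r = -1
General solution: y = (C₁ + C₂x)e^(-x)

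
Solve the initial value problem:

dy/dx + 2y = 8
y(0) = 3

General solution: y = 4 + Ce^(-2x)
Applying y(0) = 3: C = 3 - 4 = -1
Particular solution: y = 4 - e^(-2x)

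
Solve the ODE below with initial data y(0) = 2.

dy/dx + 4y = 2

General solution: y = 1/2 + Ce^(-4x)
Applying y(0) = 2: C = 2 - 1/2 = 3/2
Particular solution: y = 1/2 + (3/2)e^(-4x)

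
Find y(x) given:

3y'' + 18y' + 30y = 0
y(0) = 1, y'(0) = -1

General solution: y = e^(-3x)(C₁cos(x) + C₂sin(x))
Complex roots r = -3 ± i
Applying ICs: C₁ = 1, C₂ = 2
Particular solution: y = e^(-3x)(cos(x) + 2sin(x))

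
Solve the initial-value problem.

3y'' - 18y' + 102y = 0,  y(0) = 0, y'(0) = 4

General solution: y = e^(3x)(C₁cos(5x) + C₂sin(5x))
Complex roots r = 3 ± 5i
Applying ICs: C₁ = 0, C₂ = 4/5
Particular solution: y = e^(3x)((4/5)sin(5x))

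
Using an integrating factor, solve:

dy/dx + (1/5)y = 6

Using integrating factor method:

General solution: y = 30 + Ce^(-x/5)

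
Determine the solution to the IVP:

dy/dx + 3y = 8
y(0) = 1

General solution: y = 8/3 + Ce^(-3x)
Applying y(0) = 1: C = 1 - 8/3 = -5/3
Particular solution: y = 8/3 - (5/3)e^(-3x)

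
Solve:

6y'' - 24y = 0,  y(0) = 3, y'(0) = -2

General solution: y = C₁e^(2x) + C₂e^(-2x)
Applying ICs: C₁ = 1, C₂ = 2
Particular solution: y = e^(2x) + 2e^(-2x)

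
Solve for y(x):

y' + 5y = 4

Using integrating factor method:

General solution: y = 4/5 + Ce^(-5x)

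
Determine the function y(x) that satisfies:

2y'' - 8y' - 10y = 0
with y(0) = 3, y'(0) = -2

General solution: y = C₁e^(5x) + C₂e^(-x)
Applying ICs: C₁ = 1/6, C₂ = 17/6
Particular solution: y = (1/6)e^(5x) + (17/6)e^(-x)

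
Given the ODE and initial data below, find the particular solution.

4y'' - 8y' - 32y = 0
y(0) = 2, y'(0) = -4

General solution: y = C₁e^(4x) + C₂e^(-2x)
Applying ICs: C₁ = 0, C₂ = 2
Particular solution: y = 2e^(-2x)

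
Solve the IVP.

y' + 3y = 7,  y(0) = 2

General solution: y = 7/3 + Ce^(-3x)
Applying y(0) = 2: C = 2 - 7/3 = -1/3
Particular solution: y = 7/3 - (1/3)e^(-3x)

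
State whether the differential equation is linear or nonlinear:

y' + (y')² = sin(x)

Nonlinear ((y')² term)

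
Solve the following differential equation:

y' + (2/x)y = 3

Using integrating factor method:

General solution: y = x + Cx^(-2)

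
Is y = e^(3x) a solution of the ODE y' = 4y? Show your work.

Verification:
y = e^(3x)
y' = 3e^(3x)
But 4y = 4e^(3x)
y' ≠ 4y — the derivative does not match

No, it is not a solution.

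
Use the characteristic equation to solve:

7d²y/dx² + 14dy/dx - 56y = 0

Characteristic equation: 7r² + 14r - 56 = 0
Divide by 7: r² + 2r - 8 = 0
Roots: r = 2, -4 (distinct real)
General solution: y = C₁e^(2x) + C₂e^(-4x)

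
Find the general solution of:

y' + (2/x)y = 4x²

Using integrating factor method:

General solution: y = (4/5)x^3 + Cx^(-2)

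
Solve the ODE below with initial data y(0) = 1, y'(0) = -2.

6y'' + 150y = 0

General solution: y = C₁cos(5x) + C₂sin(5x)
Complex roots r = ±5i
Applying ICs: C₁ = 1, C₂ = -2/5
Particular solution: y = cos(5x) - (2/5)sin(5x)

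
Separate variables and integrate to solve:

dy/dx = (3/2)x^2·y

Separating variables and integrating:
ln|y| = x^3/2 + C

General solution: y = Ce^(x^3/2)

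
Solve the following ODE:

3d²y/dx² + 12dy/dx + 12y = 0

Characteristic equation: 3r² + 12r + 12 = 0
Divide by 3: r² + 4r + 4 = 0
Factored: (r + 2)² = 0
Repeated root: r = -2
General solution: y = (C₁ + C₂x)e^(-2x)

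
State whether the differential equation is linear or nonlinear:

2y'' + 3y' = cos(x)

Linear (y and its derivatives appear to the first power only, no products of y terms)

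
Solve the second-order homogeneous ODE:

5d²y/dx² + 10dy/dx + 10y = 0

Characteristic equation: 5r² + 10r + 10 = 0
Divide by 5: r² + 2r + 2 = 0
Roots: r = -1 ± i (complex conjugates)
General solution: y = e^(-x)(C₁cos(x) + C₂sin(x))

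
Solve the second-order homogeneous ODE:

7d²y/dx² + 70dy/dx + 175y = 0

Characteristic equation: 7r² + 70r + 175 = 0
Divide by 7: r² + 10r + 25 = 0
Factored: (r + 5)² = 0
Repeated root: r = -5
General solution: y = (C₁ + C₂x)e^(-5x)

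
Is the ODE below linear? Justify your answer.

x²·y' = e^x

Yes. Linear (y and its derivatives appear to the first power only, no products of y terms)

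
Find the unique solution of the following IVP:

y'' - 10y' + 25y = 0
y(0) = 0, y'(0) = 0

General solution: y = (C₁ + C₂x)e^(5x)
Repeated root r = 5
Applying ICs: C₁ = 0, C₂ = 0
Particular solution: y = 0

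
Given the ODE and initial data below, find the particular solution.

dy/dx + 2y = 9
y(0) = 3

General solution: y = 9/2 + Ce^(-2x)
Applying y(0) = 3: C = 3 - 9/2 = -3/2
Particular solution: y = 9/2 - (3/2)e^(-2x)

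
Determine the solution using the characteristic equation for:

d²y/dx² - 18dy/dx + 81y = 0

Characteristic equation: r² - 18r + 81 = 0
Factored: (r - 9)² = 0
Repeated root: r = 9
General solution: y = (C₁ + C₂x)e^(9x)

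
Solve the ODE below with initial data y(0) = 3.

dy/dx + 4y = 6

General solution: y = 3/2 + Ce^(-4x)
Applying y(0) = 3: C = 3 - 3/2 = 3/2
Particular solution: y = 3/2 + (3/2)e^(-4x)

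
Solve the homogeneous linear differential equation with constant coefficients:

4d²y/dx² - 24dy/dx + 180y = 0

Characteristic equation: 4r² - 24r + 180 = 0
Divide by 4: r² - 6r + 45 = 0
Roots: r = 3 ± 6i (complex conjugates)
General solution: y = e^(3x)(C₁cos(6x) + C₂sin(6x))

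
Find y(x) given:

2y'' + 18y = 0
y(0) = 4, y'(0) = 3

General solution: y = C₁cos(3x) + C₂sin(3x)
Complex roots r = ±3i
Applying ICs: C₁ = 4, C₂ = 1
Particular solution: y = 4cos(3x) + sin(3x)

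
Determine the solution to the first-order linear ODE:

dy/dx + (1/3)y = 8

Using integrating factor method:

General solution: y = 24 + Ce^(-x/3)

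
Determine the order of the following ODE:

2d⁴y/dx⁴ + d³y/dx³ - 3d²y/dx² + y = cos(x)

The order is 4 (highest derivative is of order 4).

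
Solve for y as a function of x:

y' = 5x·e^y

Separating variables and integrating:
-e^(-y) = 5x²/2 + C

General solution: y = -ln(C - 5x²/2)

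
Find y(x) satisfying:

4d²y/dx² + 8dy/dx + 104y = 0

Characteristic equation: 4r² + 8r + 104 = 0
Divide by 4: r² + 2r + 26 = 0
Roots: r = -1 ± 5i (complex conjugates)
General solution: y = e^(-x)(C₁cos(5x) + C₂sin(5x))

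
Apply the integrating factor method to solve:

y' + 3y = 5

Using integrating factor method:

General solution: y = 5/3 + Ce^(-3x)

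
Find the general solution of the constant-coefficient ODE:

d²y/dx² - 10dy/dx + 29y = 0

Characteristic equation: r² - 10r + 29 = 0
Roots: r = 5 ± 2i (complex conjugates)
General solution: y = e^(5x)(C₁cos(2x) + C₂sin(2x))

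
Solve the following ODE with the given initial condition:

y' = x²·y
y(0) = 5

General solution: y = Ce^(x³/3)
Applying IC y(0) = 5:
Particular solution: y = 5e^(x³/3)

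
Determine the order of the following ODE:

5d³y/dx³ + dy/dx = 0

The order is 3 (highest derivative is of order 3).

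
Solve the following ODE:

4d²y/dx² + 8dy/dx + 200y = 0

Characteristic equation: 4r² + 8r + 200 = 0
Divide by 4: r² + 2r + 50 = 0
Roots: r = -1 ± 7i (complex conjugates)
General solution: y = e^(-x)(C₁cos(7x) + C₂sin(7x))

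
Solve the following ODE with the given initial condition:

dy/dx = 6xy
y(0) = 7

General solution: y = Ce^(3x²)
Applying IC y(0) = 7:
Particular solution: y = 7e^(3x²)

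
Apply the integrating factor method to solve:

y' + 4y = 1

Using integrating factor method:

General solution: y = 1/4 + Ce^(-4x)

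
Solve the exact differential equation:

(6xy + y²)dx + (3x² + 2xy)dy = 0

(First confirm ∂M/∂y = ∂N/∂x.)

Verify exactness: ∂M/∂y = ∂N/∂x ✓
Find F(x,y) such that ∂F/∂x = M, ∂F/∂y = N
Solution: 3x²y + xy² = C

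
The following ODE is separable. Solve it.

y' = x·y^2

Separating variables and integrating:
-1/y = x^2/2 + C

General solution: y^-1 = (-1/2)x^2 + C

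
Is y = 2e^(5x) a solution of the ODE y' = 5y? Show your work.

Verification:
y = 2e^(5x)
y' = 10e^(5x)
5y = 10e^(5x)
y' = 5y ✓

Yes, it is a solution.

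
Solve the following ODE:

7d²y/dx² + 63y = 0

Characteristic equation: 7r² + 63 = 0
Divide by 7: r² + 9 = 0
Roots: r = ±3i (complex conjugates)
General solution: y = C₁cos(3x) + C₂sin(3x)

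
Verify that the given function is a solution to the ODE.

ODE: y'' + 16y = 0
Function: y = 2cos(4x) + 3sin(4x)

Verification:
y'' = -32cos(4x) - 48sin(4x)
y'' + 16y = 0 ✓

Yes, it is a solution.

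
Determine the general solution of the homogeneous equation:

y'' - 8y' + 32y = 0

Characteristic equation: r² - 8r + 32 = 0
Roots: r = 4 ± 4i (complex conjugates)
General solution: y = e^(4x)(C₁cos(4x) + C₂sin(4x))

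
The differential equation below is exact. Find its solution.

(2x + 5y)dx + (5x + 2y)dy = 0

Verify exactness: ∂M/∂y = ∂N/∂x ✓
Find F(x,y) such that ∂F/∂x = M, ∂F/∂y = N
Solution: x² + 5xy + y² = C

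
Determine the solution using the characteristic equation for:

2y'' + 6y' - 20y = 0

Characteristic equation: 2r² + 6r - 20 = 0
Divide by 2: r² + 3r - 10 = 0
Roots: r = 2, -5 (distinct real)
General solution: y = C₁e^(2x) + C₂e^(-5x)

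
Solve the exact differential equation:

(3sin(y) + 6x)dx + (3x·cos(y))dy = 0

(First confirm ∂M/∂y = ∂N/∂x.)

Verify exactness: ∂M/∂y = ∂N/∂x ✓
Find F(x,y) such that ∂F/∂x = M, ∂F/∂y = N
Solution: 3x·sin(y) + 3x² = C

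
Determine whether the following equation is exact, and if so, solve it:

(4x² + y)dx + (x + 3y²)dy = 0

Verify exactness: ∂M/∂y = ∂N/∂x ✓
Find F(x,y) such that ∂F/∂x = M, ∂F/∂y = N
Solution: 4x³/3 + xy + y³ = C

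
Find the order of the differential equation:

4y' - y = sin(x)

The order is 1 (highest derivative is of order 1).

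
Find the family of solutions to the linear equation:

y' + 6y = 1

Using integrating factor method:

General solution: y = 1/6 + Ce^(-6x)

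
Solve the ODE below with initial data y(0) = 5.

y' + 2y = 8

General solution: y = 4 + Ce^(-2x)
Applying y(0) = 5: C = 5 - 4 = 1
Particular solution: y = 4 + e^(-2x)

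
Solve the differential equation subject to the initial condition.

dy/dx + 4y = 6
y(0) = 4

General solution: y = 3/2 + Ce^(-4x)
Applying y(0) = 4: C = 4 - 3/2 = 5/2
Particular solution: y = 3/2 + (5/2)e^(-4x)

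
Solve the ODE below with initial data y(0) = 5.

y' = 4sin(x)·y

General solution: y = Ce^(-4cos(x))
Applying IC y(0) = 5:
Particular solution: y = 5e^(4(1-cos(x)))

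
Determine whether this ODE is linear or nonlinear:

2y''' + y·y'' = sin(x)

Nonlinear (y·y'' term)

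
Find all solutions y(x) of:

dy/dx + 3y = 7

Using integrating factor method:

General solution: y = 7/3 + Ce^(-3x)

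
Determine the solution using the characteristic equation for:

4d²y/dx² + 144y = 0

Characteristic equation: 4r² + 144 = 0
Divide by 4: r² + 36 = 0
Roots: r = ±6i (complex conjugates)
General solution: y = C₁cos(6x) + C₂sin(6x)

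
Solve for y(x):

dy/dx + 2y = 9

Using integrating factor method:

General solution: y = 9/2 + Ce^(-2x)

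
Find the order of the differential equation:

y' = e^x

The order is 1 (highest derivative is of order 1).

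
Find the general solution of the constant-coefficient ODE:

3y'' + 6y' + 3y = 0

Characteristic equation: 3r² + 6r + 3 = 0
Divide by 3: r² + 2r + 1 = 0
Factored: (r + 1)² = 0
Repeated root: r = -1
General solution: y = (C₁ + C₂x)e^(-x)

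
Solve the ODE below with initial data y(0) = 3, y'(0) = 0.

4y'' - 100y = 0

General solution: y = C₁e^(5x) + C₂e^(-5x)
Applying ICs: C₁ = 3/2, C₂ = 3/2
Particular solution: y = (3/2)e^(5x) + (3/2)e^(-5x)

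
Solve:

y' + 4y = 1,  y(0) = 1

General solution: y = 1/4 + Ce^(-4x)
Applying y(0) = 1: C = 1 - 1/4 = 3/4
Particular solution: y = 1/4 + (3/4)e^(-4x)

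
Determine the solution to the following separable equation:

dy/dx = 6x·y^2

Separating variables and integrating:
-1/y = 3x^2 + C

General solution: y^-1 = -3x^2 + C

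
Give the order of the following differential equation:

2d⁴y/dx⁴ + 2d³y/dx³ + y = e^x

The order is 4 (highest derivative is of order 4).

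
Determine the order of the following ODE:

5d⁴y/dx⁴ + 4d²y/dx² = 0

The order is 4 (highest derivative is of order 4).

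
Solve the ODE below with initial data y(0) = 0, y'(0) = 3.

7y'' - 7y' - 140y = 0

General solution: y = C₁e^(5x) + C₂e^(-4x)
Applying ICs: C₁ = 1/3, C₂ = -1/3
Particular solution: y = (1/3)e^(5x) - (1/3)e^(-4x)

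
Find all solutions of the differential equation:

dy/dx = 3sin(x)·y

Separating variables and integrating:
ln|y| = -3cos(x) + C

General solution: y = Ce^(-3cos(x))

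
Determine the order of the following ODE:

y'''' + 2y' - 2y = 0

The order is 4 (highest derivative is of order 4).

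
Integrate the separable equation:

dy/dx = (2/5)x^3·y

Separating variables and integrating:
ln|y| = x^4/10 + C

General solution: y = Ce^(x^4/10)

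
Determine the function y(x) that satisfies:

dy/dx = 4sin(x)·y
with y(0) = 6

General solution: y = Ce^(-4cos(x))
Applying IC y(0) = 6:
Particular solution: y = 6e^(4(1-cos(x)))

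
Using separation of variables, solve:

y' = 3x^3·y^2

Separating variables and integrating:
-1/y = 3x^4/4 + C

General solution: y^-1 = (-3/4)x^4 + C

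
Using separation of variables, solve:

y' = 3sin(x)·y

Separating variables and integrating:
ln|y| = -3cos(x) + C

General solution: y = Ce^(-3cos(x))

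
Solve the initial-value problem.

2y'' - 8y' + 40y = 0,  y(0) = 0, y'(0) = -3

General solution: y = e^(2x)(C₁cos(4x) + C₂sin(4x))
Complex roots r = 2 ± 4i
Applying ICs: C₁ = 0, C₂ = -3/4
Particular solution: y = e^(2x)(-(3/4)sin(4x))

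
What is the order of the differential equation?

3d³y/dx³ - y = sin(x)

The order is 3 (highest derivative is of order 3).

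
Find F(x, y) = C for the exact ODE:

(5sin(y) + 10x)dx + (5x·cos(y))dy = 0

Verify exactness: ∂M/∂y = ∂N/∂x ✓
Find F(x,y) such that ∂F/∂x = M, ∂F/∂y = N
Solution: 5x·sin(y) + 5x² = C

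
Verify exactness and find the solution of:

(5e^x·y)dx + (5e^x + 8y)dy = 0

Verify exactness: ∂M/∂y = ∂N/∂x ✓
Find F(x,y) such that ∂F/∂x = M, ∂F/∂y = N
Solution: 5e^x·y + 4y² = C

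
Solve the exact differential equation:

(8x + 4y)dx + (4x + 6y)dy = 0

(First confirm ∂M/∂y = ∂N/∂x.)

Verify exactness: ∂M/∂y = ∂N/∂x ✓
Find F(x,y) such that ∂F/∂x = M, ∂F/∂y = N
Solution: 4x² + 4xy + 3y² = C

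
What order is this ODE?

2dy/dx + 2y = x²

The order is 1 (highest derivative is of order 1).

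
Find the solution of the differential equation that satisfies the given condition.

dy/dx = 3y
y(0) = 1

General solution: y = Ce^(3x)
Applying IC y(0) = 1:
Particular solution: y = e^(3x)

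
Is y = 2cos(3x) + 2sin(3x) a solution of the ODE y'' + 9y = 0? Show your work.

Verification:
y'' = -18cos(3x) - 18sin(3x)
y'' + 9y = 0 ✓

Yes, it is a solution.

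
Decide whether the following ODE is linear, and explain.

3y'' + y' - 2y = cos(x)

Linear (y and its derivatives appear to the first power only, no products of y terms)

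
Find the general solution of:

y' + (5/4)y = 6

Using integrating factor method:

General solution: y = 24/5 + Ce^(-5x/4)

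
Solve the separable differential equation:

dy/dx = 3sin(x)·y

Separating variables and integrating:
ln|y| = -3cos(x) + C

General solution: y = Ce^(-3cos(x))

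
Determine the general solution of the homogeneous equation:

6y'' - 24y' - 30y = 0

Characteristic equation: 6r² - 24r - 30 = 0
Divide by 6: r² - 4r - 5 = 0
Roots: r = 5, -1 (distinct real)
General solution: y = C₁e^(5x) + C₂e^(-x)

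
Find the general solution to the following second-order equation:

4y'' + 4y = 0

Characteristic equation: 4r² + 4 = 0
Divide by 4: r² + 1 = 0
Roots: r = ±i (complex conjugates)
General solution: y = C₁cos(x) + C₂sin(x)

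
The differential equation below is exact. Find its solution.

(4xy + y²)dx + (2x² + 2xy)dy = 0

Verify exactness: ∂M/∂y = ∂N/∂x ✓
Find F(x,y) such that ∂F/∂x = M, ∂F/∂y = N
Solution: 2x²y + xy² = C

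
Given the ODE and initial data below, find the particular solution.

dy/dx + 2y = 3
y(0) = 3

General solution: y = 3/2 + Ce^(-2x)
Applying y(0) = 3: C = 3 - 3/2 = 3/2
Particular solution: y = 3/2 + (3/2)e^(-2x)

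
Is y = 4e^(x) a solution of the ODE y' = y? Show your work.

Verification:
y = 4e^(x)
y' = 4e^(x)
y = 4e^(x)
y' = y ✓

Yes, it is a solution.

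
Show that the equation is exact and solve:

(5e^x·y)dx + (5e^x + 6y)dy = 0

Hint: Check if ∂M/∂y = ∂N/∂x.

Verify exactness: ∂M/∂y = ∂N/∂x ✓
Find F(x,y) such that ∂F/∂x = M, ∂F/∂y = N
Solution: 5e^x·y + 3y² = C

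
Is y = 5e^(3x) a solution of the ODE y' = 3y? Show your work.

Verification:
y = 5e^(3x)
y' = 15e^(3x)
3y = 15e^(3x)
y' = 3y ✓

Yes, it is a solution.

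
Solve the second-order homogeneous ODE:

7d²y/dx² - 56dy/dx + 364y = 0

Characteristic equation: 7r² - 56r + 364 = 0
Divide by 7: r² - 8r + 52 = 0
Roots: r = 4 ± 6i (complex conjugates)
General solution: y = e^(4x)(C₁cos(6x) + C₂sin(6x))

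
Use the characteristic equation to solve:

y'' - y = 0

Characteristic equation: r² - 1 = 0
Roots: r = 1, -1 (distinct real)
General solution: y = C₁e^x + C₂e^(-x)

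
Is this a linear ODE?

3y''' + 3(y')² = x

No. Nonlinear ((y')² term)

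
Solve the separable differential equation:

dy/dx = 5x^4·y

Separating variables and integrating:
ln|y| = x^5 + C

General solution: y = Ce^(x^5)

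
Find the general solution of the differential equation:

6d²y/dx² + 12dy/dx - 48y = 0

Characteristic equation: 6r² + 12r - 48 = 0
Divide by 6: r² + 2r - 8 = 0
Roots: r = 2, -4 (distinct real)
General solution: y = C₁e^(2x) + C₂e^(-4x)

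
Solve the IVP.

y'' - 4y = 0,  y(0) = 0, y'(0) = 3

General solution: y = C₁e^(2x) + C₂e^(-2x)
Applying ICs: C₁ = 3/4, C₂ = -3/4
Particular solution: y = (3/4)e^(2x) - (3/4)e^(-2x)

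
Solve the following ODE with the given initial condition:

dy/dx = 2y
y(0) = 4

General solution: y = Ce^(2x)
Applying IC y(0) = 4:
Particular solution: y = 4e^(2x)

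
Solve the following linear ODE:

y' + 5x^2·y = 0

Using integrating factor method:

General solution: y = Ce^(-5x^3/3)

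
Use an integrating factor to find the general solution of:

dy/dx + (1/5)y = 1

Using integrating factor method:

General solution: y = 5 + Ce^(-x/5)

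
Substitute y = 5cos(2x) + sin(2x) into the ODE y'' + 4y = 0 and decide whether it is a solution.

Verification:
y'' = -20cos(2x) - 4sin(2x)
y'' + 4y = 0 ✓

Yes, it is a solution.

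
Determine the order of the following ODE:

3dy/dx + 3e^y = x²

The order is 1 (highest derivative is of order 1).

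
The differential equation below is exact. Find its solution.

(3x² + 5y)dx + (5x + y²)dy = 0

Verify exactness: ∂M/∂y = ∂N/∂x ✓
Find F(x,y) such that ∂F/∂x = M, ∂F/∂y = N
Solution: x³ + 5xy + y³/3 = C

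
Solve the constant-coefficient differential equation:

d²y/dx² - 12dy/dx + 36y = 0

Characteristic equation: r² - 12r + 36 = 0
Factored: (r - 6)² = 0
Repeated root: r = 6
General solution: y = (C₁ + C₂x)e^(6x)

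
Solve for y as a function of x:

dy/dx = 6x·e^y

Separating variables and integrating:
-e^(-y) = 3x² + C

General solution: y = -ln(C - 3x²)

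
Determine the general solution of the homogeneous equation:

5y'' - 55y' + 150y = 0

Characteristic equation: 5r² - 55r + 150 = 0
Divide by 5: r² - 11r + 30 = 0
Roots: r = 6, 5 (distinct real)
General solution: y = C₁e^(6x) + C₂e^(5x)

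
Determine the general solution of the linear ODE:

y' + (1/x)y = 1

Using integrating factor method:

General solution: y = (1/2)x + C/x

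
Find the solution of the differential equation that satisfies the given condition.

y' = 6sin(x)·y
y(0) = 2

General solution: y = Ce^(-6cos(x))
Applying IC y(0) = 2:
Particular solution: y = 2e^(6(1-cos(x)))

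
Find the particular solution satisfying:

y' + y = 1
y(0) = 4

General solution: y = 1 + Ce^(-x)
Applying y(0) = 4: C = 4 - 1 = 3
Particular solution: y = 1 + 3e^(-x)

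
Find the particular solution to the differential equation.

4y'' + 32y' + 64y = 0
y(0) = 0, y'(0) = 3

General solution: y = (C₁ + C₂x)e^(-4x)
Repeated root r = -4
Applying ICs: C₁ = 0, C₂ = 3
Particular solution: y = 3xe^(-4x)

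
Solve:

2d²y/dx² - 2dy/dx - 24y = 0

Characteristic equation: 2r² - 2r - 24 = 0
Divide by 2: r² - r - 12 = 0
Roots: r = 4, -3 (distinct real)
General solution: y = C₁e^(4x) + C₂e^(-3x)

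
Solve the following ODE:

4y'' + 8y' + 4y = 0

Characteristic equation: 4r² + 8r + 4 = 0
Divide by 4: r² + 2r + 1 = 0
Factored: (r + 1)² = 0
Repeated root: r = -1
General solution: y = (C₁ + C₂x)e^(-x)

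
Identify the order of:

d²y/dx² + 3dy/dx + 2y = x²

The order is 2 (highest derivative is of order 2).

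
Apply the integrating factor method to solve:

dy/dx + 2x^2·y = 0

Using integrating factor method:

General solution: y = Ce^(-2x^3/3)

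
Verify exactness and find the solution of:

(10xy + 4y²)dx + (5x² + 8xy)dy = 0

Verify exactness: ∂M/∂y = ∂N/∂x ✓
Find F(x,y) such that ∂F/∂x = M, ∂F/∂y = N
Solution: 5x²y + 4xy² = C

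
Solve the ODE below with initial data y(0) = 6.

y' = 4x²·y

General solution: y = Ce^(4x³/3)
Applying IC y(0) = 6:
Particular solution: y = 6e^(4x³/3)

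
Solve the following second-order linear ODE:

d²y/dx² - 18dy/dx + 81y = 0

Characteristic equation: r² - 18r + 81 = 0
Factored: (r - 9)² = 0
Repeated root: r = 9
General solution: y = (C₁ + C₂x)e^(9x)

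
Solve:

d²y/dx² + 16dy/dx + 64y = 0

Characteristic equation: r² + 16r + 64 = 0
Factored: (r + 8)² = 0
Repeated root: r = -8
General solution: y = (C₁ + C₂x)e^(-8x)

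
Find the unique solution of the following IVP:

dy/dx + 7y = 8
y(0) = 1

General solution: y = 8/7 + Ce^(-7x)
Applying y(0) = 1: C = 1 - 8/7 = -1/7
Particular solution: y = 8/7 - (1/7)e^(-7x)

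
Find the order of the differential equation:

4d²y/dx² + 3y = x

The order is 2 (highest derivative is of order 2).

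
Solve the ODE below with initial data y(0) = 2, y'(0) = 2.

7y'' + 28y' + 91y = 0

General solution: y = e^(-2x)(C₁cos(3x) + C₂sin(3x))
Complex roots r = -2 ± 3i
Applying ICs: C₁ = 2, C₂ = 2
Particular solution: y = e^(-2x)(2cos(3x) + 2sin(3x))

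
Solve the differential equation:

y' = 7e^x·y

Separating variables and integrating:
ln|y| = 7e^x + C

General solution: y = Ce^(7e^x)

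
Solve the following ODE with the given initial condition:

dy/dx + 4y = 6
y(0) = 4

General solution: y = 3/2 + Ce^(-4x)
Applying y(0) = 4: C = 4 - 3/2 = 5/2
Particular solution: y = 3/2 + (5/2)e^(-4x)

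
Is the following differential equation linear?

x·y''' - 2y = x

Yes. Linear (y and its derivatives appear to the first power only, no products of y terms)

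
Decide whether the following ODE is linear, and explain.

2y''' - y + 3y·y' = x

Nonlinear (product y·y')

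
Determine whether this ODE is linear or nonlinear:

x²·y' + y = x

Linear (y and its derivatives appear to the first power only, no products of y terms)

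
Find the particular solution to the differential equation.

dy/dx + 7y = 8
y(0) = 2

General solution: y = 8/7 + Ce^(-7x)
Applying y(0) = 2: C = 2 - 8/7 = 6/7
Particular solution: y = 8/7 + (6/7)e^(-7x)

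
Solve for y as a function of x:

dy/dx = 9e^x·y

Separating variables and integrating:
ln|y| = 9e^x + C

General solution: y = Ce^(9e^x)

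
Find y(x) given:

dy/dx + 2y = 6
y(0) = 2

General solution: y = 3 + Ce^(-2x)
Applying y(0) = 2: C = 2 - 3 = -1
Particular solution: y = 3 - e^(-2x)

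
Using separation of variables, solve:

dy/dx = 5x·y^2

Separating variables and integrating:
-1/y = 5x^2/2 + C

General solution: y^-1 = (-5/2)x^2 + C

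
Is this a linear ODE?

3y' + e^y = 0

No. Nonlinear (e^y is nonlinear in y)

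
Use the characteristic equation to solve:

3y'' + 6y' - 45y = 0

Characteristic equation: 3r² + 6r - 45 = 0
Divide by 3: r² + 2r - 15 = 0
Roots: r = 3, -5 (distinct real)
General solution: y = C₁e^(3x) + C₂e^(-5x)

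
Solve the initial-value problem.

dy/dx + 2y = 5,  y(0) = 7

General solution: y = 5/2 + Ce^(-2x)
Applying y(0) = 7: C = 7 - 5/2 = 9/2
Particular solution: y = 5/2 + (9/2)e^(-2x)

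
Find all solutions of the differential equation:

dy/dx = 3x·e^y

Separating variables and integrating:
-e^(-y) = 3x²/2 + C

General solution: y = -ln(C - 3x²/2)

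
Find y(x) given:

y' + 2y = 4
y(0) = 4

General solution: y = 2 + Ce^(-2x)
Applying y(0) = 4: C = 4 - 2 = 2
Particular solution: y = 2 + 2e^(-2x)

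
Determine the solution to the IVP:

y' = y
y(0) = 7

General solution: y = Ce^x
Applying IC y(0) = 7:
Particular solution: y = 7e^x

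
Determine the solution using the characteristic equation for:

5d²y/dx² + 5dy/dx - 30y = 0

Characteristic equation: 5r² + 5r - 30 = 0
Divide by 5: r² + r - 6 = 0
Roots: r = 2, -3 (distinct real)
General solution: y = C₁e^(2x) + C₂e^(-3x)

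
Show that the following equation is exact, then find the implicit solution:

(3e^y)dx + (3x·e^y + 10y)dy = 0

Verify exactness: ∂M/∂y = ∂N/∂x ✓
Find F(x,y) such that ∂F/∂x = M, ∂F/∂y = N
Solution: 3x·e^y + 5y² = C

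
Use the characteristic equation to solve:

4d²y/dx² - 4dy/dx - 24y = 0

Characteristic equation: 4r² - 4r - 24 = 0
Divide by 4: r² - r - 6 = 0
Roots: r = 3, -2 (distinct real)
General solution: y = C₁e^(3x) + C₂e^(-2x)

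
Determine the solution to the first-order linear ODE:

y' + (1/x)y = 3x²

Using integrating factor method:

General solution: y = (3/4)x^3 + C/x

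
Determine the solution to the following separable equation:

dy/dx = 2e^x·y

Separating variables and integrating:
ln|y| = 2e^x + C

General solution: y = Ce^(2e^x)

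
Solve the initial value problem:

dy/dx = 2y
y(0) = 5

General solution: y = Ce^(2x)
Applying IC y(0) = 5:
Particular solution: y = 5e^(2x)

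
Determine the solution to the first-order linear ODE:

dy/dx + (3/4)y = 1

Using integrating factor method:

General solution: y = 4/3 + Ce^(-3x/4)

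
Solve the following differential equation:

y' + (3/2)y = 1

Using integrating factor method:

General solution: y = 2/3 + Ce^(-3x/2)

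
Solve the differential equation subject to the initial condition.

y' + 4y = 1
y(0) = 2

General solution: y = 1/4 + Ce^(-4x)
Applying y(0) = 2: C = 2 - 1/4 = 7/4
Particular solution: y = 1/4 + (7/4)e^(-4x)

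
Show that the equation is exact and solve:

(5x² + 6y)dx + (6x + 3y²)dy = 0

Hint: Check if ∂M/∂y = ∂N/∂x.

Verify exactness: ∂M/∂y = ∂N/∂x ✓
Find F(x,y) such that ∂F/∂x = M, ∂F/∂y = N
Solution: 5x³/3 + 6xy + y³ = C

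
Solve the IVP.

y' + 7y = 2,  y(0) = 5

General solution: y = 2/7 + Ce^(-7x)
Applying y(0) = 5: C = 5 - 2/7 = 33/7
Particular solution: y = 2/7 + (33/7)e^(-7x)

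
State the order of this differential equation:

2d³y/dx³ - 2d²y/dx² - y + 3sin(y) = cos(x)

The order is 3 (highest derivative is of order 3).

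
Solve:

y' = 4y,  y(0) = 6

General solution: y = Ce^(4x)
Applying IC y(0) = 6:
Particular solution: y = 6e^(4x)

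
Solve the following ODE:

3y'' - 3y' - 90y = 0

Characteristic equation: 3r² - 3r - 90 = 0
Divide by 3: r² - r - 30 = 0
Roots: r = 6, -5 (distinct real)
General solution: y = C₁e^(6x) + C₂e^(-5x)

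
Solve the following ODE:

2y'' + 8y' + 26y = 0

Characteristic equation: 2r² + 8r + 26 = 0
Divide by 2: r² + 4r + 13 = 0
Roots: r = -2 ± 3i (complex conjugates)
General solution: y = e^(-2x)(C₁cos(3x) + C₂sin(3x))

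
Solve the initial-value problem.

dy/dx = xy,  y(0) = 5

General solution: y = Ce^(x²/2)
Applying IC y(0) = 5:
Particular solution: y = 5e^(x²/2)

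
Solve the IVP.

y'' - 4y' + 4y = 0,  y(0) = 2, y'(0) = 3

General solution: y = (C₁ + C₂x)e^(2x)
Repeated root r = 2
Applying ICs: C₁ = 2, C₂ = -1
Particular solution: y = (2 - x)e^(2x)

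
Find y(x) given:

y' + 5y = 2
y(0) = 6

General solution: y = 2/5 + Ce^(-5x)
Applying y(0) = 6: C = 6 - 2/5 = 28/5
Particular solution: y = 2/5 + (28/5)e^(-5x)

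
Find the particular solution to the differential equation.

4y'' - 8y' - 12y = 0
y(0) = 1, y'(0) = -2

General solution: y = C₁e^(3x) + C₂e^(-x)
Applying ICs: C₁ = -1/4, C₂ = 5/4
Particular solution: y = -(1/4)e^(3x) + (5/4)e^(-x)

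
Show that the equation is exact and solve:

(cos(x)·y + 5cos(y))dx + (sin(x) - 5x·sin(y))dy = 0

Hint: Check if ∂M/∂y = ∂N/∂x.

Verify exactness: ∂M/∂y = ∂N/∂x ✓
Find F(x,y) such that ∂F/∂x = M, ∂F/∂y = N
Solution: sin(x)·y + 5x·cos(y) = C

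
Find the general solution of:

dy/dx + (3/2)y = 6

Using integrating factor method:

General solution: y = 4 + Ce^(-3x/2)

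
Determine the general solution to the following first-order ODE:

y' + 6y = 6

Using integrating factor method:

General solution: y = 1 + Ce^(-6x)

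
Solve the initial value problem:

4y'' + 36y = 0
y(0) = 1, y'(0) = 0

General solution: y = C₁cos(3x) + C₂sin(3x)
Complex roots r = ±3i
Applying ICs: C₁ = 1, C₂ = 0
Particular solution: y = cos(3x)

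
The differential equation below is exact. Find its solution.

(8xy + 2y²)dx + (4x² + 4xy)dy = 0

Verify exactness: ∂M/∂y = ∂N/∂x ✓
Find F(x,y) such that ∂F/∂x = M, ∂F/∂y = N
Solution: 4x²y + 2xy² = C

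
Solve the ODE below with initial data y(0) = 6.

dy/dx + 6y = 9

General solution: y = 3/2 + Ce^(-6x)
Applying y(0) = 6: C = 6 - 3/2 = 9/2
Particular solution: y = 3/2 + (9/2)e^(-6x)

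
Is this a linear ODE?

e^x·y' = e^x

Yes. Linear (y and its derivatives appear to the first power only, no products of y terms)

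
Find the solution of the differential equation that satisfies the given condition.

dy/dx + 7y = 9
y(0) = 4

General solution: y = 9/7 + Ce^(-7x)
Applying y(0) = 4: C = 4 - 9/7 = 19/7
Particular solution: y = 9/7 + (19/7)e^(-7x)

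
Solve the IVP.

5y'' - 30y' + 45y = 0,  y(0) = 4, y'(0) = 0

General solution: y = (C₁ + C₂x)e^(3x)
Repeated root r = 3
Applying ICs: C₁ = 4, C₂ = -12
Particular solution: y = (4 - 12x)e^(3x)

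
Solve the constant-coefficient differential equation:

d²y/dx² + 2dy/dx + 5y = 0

Characteristic equation: r² + 2r + 5 = 0
Roots: r = -1 ± 2i (complex conjugates)
General solution: y = e^(-x)(C₁cos(2x) + C₂sin(2x))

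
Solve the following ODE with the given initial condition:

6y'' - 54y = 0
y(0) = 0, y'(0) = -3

General solution: y = C₁e^(3x) + C₂e^(-3x)
Applying ICs: C₁ = -1/2, C₂ = 1/2
Particular solution: y = -(1/2)e^(3x) + (1/2)e^(-3x)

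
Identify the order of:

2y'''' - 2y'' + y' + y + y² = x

The order is 4 (highest derivative is of order 4).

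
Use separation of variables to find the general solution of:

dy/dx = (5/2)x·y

Separating variables and integrating:
ln|y| = 5x^2/4 + C

General solution: y = Ce^(5x^2/4)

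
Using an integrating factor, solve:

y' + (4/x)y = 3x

Using integrating factor method:

General solution: y = (1/2)x^2 + Cx^(-4)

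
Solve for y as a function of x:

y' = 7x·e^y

Separating variables and integrating:
-e^(-y) = 7x²/2 + C

General solution: y = -ln(C - 7x²/2)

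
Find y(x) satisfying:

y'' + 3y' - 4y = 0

Characteristic equation: r² + 3r - 4 = 0
Roots: r = 1, -4 (distinct real)
General solution: y = C₁e^x + C₂e^(-4x)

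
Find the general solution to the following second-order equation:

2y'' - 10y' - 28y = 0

Characteristic equation: 2r² - 10r - 28 = 0
Divide by 2: r² - 5r - 14 = 0
Roots: r = 7, -2 (distinct real)
General solution: y = C₁e^(7x) + C₂e^(-2x)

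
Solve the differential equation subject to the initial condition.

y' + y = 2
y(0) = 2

General solution: y = 2 + Ce^(-x)
Applying y(0) = 2: C = 2 - 2 = 0
Particular solution: y = 2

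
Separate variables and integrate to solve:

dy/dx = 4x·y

Separating variables and integrating:
ln|y| = 2x^2 + C

General solution: y = Ce^(2x^2)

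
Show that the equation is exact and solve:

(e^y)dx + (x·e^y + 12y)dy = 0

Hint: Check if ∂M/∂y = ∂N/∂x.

Verify exactness: ∂M/∂y = ∂N/∂x ✓
Find F(x,y) such that ∂F/∂x = M, ∂F/∂y = N
Solution: x·e^y + 6y² = C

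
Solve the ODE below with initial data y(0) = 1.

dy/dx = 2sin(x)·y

General solution: y = Ce^(-2cos(x))
Applying IC y(0) = 1:
Particular solution: y = e^(2(1-cos(x)))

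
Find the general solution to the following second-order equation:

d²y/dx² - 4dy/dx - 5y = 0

Characteristic equation: r² - 4r - 5 = 0
Roots: r = 5, -1 (distinct real)
General solution: y = C₁e^(5x) + C₂e^(-x)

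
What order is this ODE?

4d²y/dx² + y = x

The order is 2 (highest derivative is of order 2).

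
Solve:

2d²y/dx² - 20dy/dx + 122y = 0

Characteristic equation: 2r² - 20r + 122 = 0
Divide by 2: r² - 10r + 61 = 0
Roots: r = 5 ± 6i (complex conjugates)
General solution: y = e^(5x)(C₁cos(6x) + C₂sin(6x))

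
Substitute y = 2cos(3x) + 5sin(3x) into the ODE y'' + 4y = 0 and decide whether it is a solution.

Verification:
y'' = -18cos(3x) - 45sin(3x)
y'' + 4y ≠ 0 (frequency mismatch: got 9 instead of 4)

No, it is not a solution.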